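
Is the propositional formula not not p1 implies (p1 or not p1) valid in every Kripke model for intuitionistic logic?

This is a variant of double-negation elimination (deriving excluded middle from double negation), which is not intuitionistically valid.
A Kripke countermodel: worlds s0, s1; order generated by s0 <= s1; atoms true at each world — s0:{}; s1:{p1}.
s0 does not force not not p1 implies (p1 or not p1): already at s0 itself, s0 forces not not p1 but s0 does not force p1 or not p1.
s0 does not force p1 or not p1: neither disjunct is forced at s0.
s0 lacks atom p1, so s0 does not force p1.
So the root s0 does not force the formula.

No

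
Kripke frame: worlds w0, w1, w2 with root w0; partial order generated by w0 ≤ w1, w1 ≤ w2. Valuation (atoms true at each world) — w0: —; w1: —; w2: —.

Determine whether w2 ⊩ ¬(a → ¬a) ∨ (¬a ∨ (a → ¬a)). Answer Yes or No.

Yes

w2 ⊩ ¬(a → ¬a) ∨ (¬a ∨ (a → ¬a)) via the disjunct ¬a ∨ (a → ¬a).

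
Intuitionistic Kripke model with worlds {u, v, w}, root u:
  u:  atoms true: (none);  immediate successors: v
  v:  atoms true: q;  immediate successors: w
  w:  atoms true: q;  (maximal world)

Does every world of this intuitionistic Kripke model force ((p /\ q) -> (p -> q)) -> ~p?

Yes

u ||- ((p /\ q) -> (p -> q)) -> ~p: every world accessible from u that forces (p /\ q) -> (p -> q) (namely u, v, w) also forces ~p.
Since the root u forces ((p /\ q) -> (p -> q)) -> ~p and forcing is persistent (monotone upward), every world forces it.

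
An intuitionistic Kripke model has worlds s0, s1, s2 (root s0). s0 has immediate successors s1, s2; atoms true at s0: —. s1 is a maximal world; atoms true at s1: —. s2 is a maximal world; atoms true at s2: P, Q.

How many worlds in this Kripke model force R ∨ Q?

s0: does not force it — s0 ⊮ R ∨ Q: neither disjunct is forced at s0.
s1: does not force it — s1 ⊮ R ∨ Q: neither disjunct is forced at s1.
s2: forces it.
Worlds forcing the formula: {s2}.

1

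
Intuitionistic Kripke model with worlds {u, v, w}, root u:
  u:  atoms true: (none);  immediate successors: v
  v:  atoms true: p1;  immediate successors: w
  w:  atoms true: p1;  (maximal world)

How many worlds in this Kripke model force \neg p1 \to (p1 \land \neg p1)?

u: forces it.
v: forces it.
w: forces it.
Worlds forcing the formula: {u, v, w}.

3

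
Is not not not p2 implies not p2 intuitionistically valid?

Yes

This is triple-negation reduction, which is intuitionistically derivable.
Assume not not not p2 and suppose p2. Then not not p2 (double-negation introduction), contradicting not not not p2. So not p2.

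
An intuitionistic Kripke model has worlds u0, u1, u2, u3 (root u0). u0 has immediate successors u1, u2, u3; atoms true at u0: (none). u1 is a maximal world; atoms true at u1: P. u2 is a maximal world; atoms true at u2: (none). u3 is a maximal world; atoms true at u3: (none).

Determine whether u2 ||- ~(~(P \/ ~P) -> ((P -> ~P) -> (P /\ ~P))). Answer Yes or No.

No

u2 ||-/- ~(~(P \/ ~P) -> ((P -> ~P) -> (P /\ ~P))) since u2 is accessible from u2 and u2 ||- ~(P \/ ~P) -> ((P -> ~P) -> (P /\ ~P)).
u2 ||- ~(P \/ ~P) -> ((P -> ~P) -> (P /\ ~P)) vacuously: no world accessible from u2 forces the antecedent ~(P \/ ~P).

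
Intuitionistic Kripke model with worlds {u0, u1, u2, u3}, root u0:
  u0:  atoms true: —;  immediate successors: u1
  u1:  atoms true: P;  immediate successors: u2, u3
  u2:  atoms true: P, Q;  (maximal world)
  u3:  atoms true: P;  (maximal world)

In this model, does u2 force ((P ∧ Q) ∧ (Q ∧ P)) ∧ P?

u2 ⊩ ((P ∧ Q) ∧ (Q ∧ P)) ∧ P since u2 forces both conjuncts.

Yes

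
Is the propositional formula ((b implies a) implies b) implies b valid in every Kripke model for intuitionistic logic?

This is Peirce's law, which is not intuitionistically valid.
A Kripke countermodel: worlds w0, w1; order generated by w0 <= w1; atoms true at each world — w0:{}; w1:{b}.
w0 does not force ((b implies a) implies b) implies b: already at w0 itself, w0 forces (b implies a) implies b but w0 does not force b.
w0 lacks atom b, so w0 does not force b.
So the root w0 does not force the formula.

No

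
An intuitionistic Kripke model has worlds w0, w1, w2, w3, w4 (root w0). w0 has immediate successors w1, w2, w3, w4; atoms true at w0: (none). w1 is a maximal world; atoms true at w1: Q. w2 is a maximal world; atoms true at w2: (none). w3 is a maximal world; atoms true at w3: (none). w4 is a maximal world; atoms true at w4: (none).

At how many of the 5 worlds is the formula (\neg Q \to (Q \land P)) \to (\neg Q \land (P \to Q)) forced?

w0: does not force it — w0 \nVdash (\neg Q \to (Q \land P)) \to (\neg Q \land (P \to Q)): at the accessible world w1, w1 \Vdash \neg Q \to (Q \land P) but w1 \nVdash \neg Q \land (P \to Q).
w1: does not force it.
w2: forces it.
w3: forces it.
w4: forces it.
Worlds forcing the formula: {w2, w3, w4}.

3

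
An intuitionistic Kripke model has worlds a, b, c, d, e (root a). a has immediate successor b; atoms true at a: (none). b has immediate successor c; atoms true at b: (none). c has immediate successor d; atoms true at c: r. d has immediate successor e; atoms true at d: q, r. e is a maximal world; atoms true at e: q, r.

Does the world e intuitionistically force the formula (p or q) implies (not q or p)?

e does not force (p or q) implies (not q or p): already at e itself, e forces p or q but e does not force not q or p.
e does not force not q or p: neither disjunct is forced at e.
e does not force not q since e is accessible from e and e forces q.

No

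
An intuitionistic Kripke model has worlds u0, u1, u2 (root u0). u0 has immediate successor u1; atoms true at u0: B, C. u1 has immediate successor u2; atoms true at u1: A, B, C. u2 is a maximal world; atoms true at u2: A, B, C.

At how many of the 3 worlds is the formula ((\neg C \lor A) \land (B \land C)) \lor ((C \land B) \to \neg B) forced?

2

u0: does not force it — u0 \nVdash ((\neg C \lor A) \land (B \land C)) \lor ((C \land B) \to \neg B): neither disjunct is forced at u0.
u1: forces it.
u2: forces it.
Worlds forcing the formula: {u1, u2}.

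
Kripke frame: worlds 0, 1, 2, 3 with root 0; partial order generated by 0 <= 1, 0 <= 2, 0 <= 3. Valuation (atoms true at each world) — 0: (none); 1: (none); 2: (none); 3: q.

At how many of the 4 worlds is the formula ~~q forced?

0: does not force it — 0 ||-/- ~~q since 1 is accessible from 0 and 1 ||- ~q.
1: does not force it — 1 ||-/- ~~q since 1 is accessible from 1 and 1 ||- ~q.
2: does not force it.
3: forces it.
Worlds forcing the formula: {3}.

1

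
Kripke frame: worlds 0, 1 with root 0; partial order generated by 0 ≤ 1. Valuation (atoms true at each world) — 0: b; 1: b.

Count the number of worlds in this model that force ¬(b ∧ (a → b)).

0: does not force it — 0 ⊮ ¬(b ∧ (a → b)) since 0 is accessible from 0 and 0 ⊩ b ∧ (a → b).
1: does not force it — 1 ⊮ ¬(b ∧ (a → b)) since 1 is accessible from 1 and 1 ⊩ b ∧ (a → b).
Worlds forcing the formula: { }.

0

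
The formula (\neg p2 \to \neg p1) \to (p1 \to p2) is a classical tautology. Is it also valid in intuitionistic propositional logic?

This is the converse of contraposition, which is not intuitionistically valid.
A Kripke countermodel: worlds w0, w1; order generated by w0 \le w1; atoms true at each world — w0:{p1}; w1:{p1,p2}.
w0 \nVdash (\neg p2 \to \neg p1) \to (p1 \to p2): already at w0 itself, w0 \Vdash \neg p2 \to \neg p1 but w0 \nVdash p1 \to p2.
w0 \nVdash p1 \to p2: already at w0 itself, w0 \Vdash p1 but w0 \nVdash p2.
w0 lacks atom p2, so w0 \nVdash p2.
So the root w0 does not force the formula.

No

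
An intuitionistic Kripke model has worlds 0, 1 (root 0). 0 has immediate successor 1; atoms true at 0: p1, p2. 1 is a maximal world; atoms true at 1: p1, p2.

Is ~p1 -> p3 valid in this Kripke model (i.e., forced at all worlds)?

0 ||- ~p1 -> p3 vacuously: no world accessible from 0 forces the antecedent ~p1.
Since the root 0 forces ~p1 -> p3 and forcing is persistent (monotone upward), every world forces it.

Yes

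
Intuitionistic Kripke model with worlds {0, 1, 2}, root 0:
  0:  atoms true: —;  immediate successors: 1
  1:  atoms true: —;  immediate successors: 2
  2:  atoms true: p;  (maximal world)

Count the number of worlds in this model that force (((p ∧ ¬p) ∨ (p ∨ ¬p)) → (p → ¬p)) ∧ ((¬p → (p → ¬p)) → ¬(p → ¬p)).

0

0: does not force it — 0 ⊮ (((p ∧ ¬p) ∨ (p ∨ ¬p)) → (p → ¬p)) ∧ ((¬p → (p → ¬p)) → ¬(p → ¬p)) since 0 fails ((p ∧ ¬p) ∨ (p ∨ ¬p)) → (p → ¬p).
1: does not force it.
2: does not force it.
Worlds forcing the formula: { }.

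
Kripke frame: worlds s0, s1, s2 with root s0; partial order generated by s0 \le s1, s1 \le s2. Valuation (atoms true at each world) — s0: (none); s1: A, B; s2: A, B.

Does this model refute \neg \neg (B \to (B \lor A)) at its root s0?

No

s0 \Vdash \neg \neg (B \to (B \lor A)): no world accessible from s0 forces \neg (B \to (B \lor A)).
So the root s0 forces \neg \neg (B \to (B \lor A)); the model is not a countermodel.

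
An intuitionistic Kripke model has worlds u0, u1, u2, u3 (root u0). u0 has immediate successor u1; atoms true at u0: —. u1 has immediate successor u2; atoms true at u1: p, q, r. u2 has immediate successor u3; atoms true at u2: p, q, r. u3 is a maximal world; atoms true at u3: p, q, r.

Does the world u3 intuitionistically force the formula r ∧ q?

Yes

u3 ⊩ r ∧ q since u3 forces both conjuncts.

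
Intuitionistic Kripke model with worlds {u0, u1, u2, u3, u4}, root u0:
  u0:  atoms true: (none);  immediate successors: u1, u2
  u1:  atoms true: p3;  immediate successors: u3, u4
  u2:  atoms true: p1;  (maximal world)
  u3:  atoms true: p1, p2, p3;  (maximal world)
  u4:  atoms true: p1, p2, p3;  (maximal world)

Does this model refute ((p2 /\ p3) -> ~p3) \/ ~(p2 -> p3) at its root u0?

u0 ||-/- ((p2 /\ p3) -> ~p3) \/ ~(p2 -> p3): neither disjunct is forced at u0.
u0 ||-/- (p2 /\ p3) -> ~p3: at the accessible world u3, u3 ||- p2 /\ p3 but u3 ||-/- ~p3.
u3 ||-/- ~p3 since u3 is accessible from u3 and u3 ||- p3.
So the root u0 does not force ((p2 /\ p3) -> ~p3) \/ ~(p2 -> p3); the model is a countermodel.

Yes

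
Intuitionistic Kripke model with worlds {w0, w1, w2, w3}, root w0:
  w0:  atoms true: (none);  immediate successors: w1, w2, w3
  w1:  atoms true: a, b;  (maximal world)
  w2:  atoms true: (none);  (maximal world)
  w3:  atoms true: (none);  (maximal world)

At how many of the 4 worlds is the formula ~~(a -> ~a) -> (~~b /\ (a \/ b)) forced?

w0: does not force it — w0 ||-/- ~~(a -> ~a) -> (~~b /\ (a \/ b)): at the accessible world w2, w2 ||- ~~(a -> ~a) but w2 ||-/- ~~b /\ (a \/ b).
w1: forces it.
w2: does not force it — w2 ||-/- ~~(a -> ~a) -> (~~b /\ (a \/ b)): already at w2 itself, w2 ||- ~~(a -> ~a) but w2 ||-/- ~~b /\ (a \/ b).
w3: does not force it — w3 ||-/- ~~(a -> ~a) -> (~~b /\ (a \/ b)): already at w3 itself, w3 ||- ~~(a -> ~a) but w3 ||-/- ~~b /\ (a \/ b).
Worlds forcing the formula: {w1}.

1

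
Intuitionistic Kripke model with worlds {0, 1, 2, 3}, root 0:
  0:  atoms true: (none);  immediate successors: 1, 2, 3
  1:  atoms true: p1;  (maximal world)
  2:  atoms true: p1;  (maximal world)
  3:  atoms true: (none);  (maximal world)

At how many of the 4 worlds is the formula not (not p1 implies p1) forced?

0: does not force it — 0 does not force not (not p1 implies p1) since 1 is accessible from 0 and 1 forces not p1 implies p1.
1: does not force it.
2: does not force it.
3: forces it.
Worlds forcing the formula: {3}.

1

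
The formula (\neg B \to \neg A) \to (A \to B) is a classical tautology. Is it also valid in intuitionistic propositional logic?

This is the converse of contraposition, which is not intuitionistically valid.
A Kripke countermodel: worlds a, b; order generated by a \le b; atoms true at each world — a:{A}; b:{A,B}.
a \nVdash (\neg B \to \neg A) \to (A \to B): already at a itself, a \Vdash \neg B \to \neg A but a \nVdash A \to B.
a \nVdash A \to B: already at a itself, a \Vdash A but a \nVdash B.
a lacks atom B, so a \nVdash B.
So the root a does not force the formula.

No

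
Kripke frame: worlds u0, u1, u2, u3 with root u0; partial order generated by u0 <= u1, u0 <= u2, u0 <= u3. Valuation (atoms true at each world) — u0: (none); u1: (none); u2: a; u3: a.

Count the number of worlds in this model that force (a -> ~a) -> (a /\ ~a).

2

u0: does not force it — u0 ||-/- (a -> ~a) -> (a /\ ~a): at the accessible world u1, u1 ||- a -> ~a but u1 ||-/- a /\ ~a.
u1: does not force it — u1 ||-/- (a -> ~a) -> (a /\ ~a): already at u1 itself, u1 ||- a -> ~a but u1 ||-/- a /\ ~a.
u2: forces it.
u3: forces it.
Worlds forcing the formula: {u2, u3}.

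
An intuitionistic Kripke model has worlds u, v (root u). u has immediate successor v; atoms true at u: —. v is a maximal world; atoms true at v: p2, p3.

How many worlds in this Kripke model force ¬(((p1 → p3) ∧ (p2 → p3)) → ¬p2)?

u: forces it.
v: forces it.
Worlds forcing the formula: {u, v}.

2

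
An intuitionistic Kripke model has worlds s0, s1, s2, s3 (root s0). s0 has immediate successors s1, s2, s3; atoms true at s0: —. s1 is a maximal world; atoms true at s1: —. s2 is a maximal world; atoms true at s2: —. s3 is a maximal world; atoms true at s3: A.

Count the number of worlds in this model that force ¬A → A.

1

s0: does not force it — s0 ⊮ ¬A → A: at the accessible world s1, s1 ⊩ ¬A but s1 ⊮ A.
s1: does not force it — s1 ⊮ ¬A → A: already at s1 itself, s1 ⊩ ¬A but s1 ⊮ A.
s2: does not force it.
s3: forces it.
Worlds forcing the formula: {s3}.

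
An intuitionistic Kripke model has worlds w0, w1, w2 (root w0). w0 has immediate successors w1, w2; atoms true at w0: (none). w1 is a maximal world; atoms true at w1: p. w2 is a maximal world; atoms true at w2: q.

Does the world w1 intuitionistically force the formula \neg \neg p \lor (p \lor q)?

Yes

w1 \Vdash \neg \neg p \lor (p \lor q) via the disjunct \neg \neg p.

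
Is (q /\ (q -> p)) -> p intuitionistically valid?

This is modus ponens in implicational form, which is intuitionistically derivable.
If a world forces q and q -> p, then applying the implication at that world (which is accessible from itself) gives p.

Yes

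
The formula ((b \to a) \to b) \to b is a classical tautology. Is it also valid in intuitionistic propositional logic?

This is Peirce's law, which is not intuitionistically valid.
A Kripke countermodel: worlds s0, s1; order generated by s0 \le s1; atoms true at each world — s0:{}; s1:{b}.
s0 \nVdash ((b \to a) \to b) \to b: already at s0 itself, s0 \Vdash (b \to a) \to b but s0 \nVdash b.
s0 lacks atom b, so s0 \nVdash b.
So the root s0 does not force the formula.

No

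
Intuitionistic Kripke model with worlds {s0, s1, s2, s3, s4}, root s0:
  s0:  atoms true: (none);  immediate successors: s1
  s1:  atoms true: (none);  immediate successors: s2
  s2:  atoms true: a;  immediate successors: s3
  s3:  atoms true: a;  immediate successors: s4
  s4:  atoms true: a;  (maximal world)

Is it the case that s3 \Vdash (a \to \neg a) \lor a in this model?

s3 \Vdash (a \to \neg a) \lor a via the disjunct a.

Yes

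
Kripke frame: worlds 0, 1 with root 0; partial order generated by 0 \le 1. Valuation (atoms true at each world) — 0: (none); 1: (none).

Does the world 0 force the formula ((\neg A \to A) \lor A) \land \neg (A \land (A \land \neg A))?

0 \nVdash ((\neg A \to A) \lor A) \land \neg (A \land (A \land \neg A)) since 0 fails (\neg A \to A) \lor A.

No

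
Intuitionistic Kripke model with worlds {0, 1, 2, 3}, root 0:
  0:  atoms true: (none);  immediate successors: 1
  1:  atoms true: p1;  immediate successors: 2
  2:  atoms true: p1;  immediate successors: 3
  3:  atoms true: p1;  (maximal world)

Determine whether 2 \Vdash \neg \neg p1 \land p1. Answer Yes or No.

2 \Vdash \neg \neg p1 \land p1 since 2 forces both conjuncts.

Yes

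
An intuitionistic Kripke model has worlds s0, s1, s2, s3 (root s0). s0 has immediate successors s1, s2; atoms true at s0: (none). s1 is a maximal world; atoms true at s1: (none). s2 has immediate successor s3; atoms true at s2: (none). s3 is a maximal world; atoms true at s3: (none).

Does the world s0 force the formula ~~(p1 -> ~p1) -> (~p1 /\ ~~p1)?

No

s0 ||-/- ~~(p1 -> ~p1) -> (~p1 /\ ~~p1): already at s0 itself, s0 ||- ~~(p1 -> ~p1) but s0 ||-/- ~p1 /\ ~~p1.
s0 ||-/- ~p1 /\ ~~p1 since s0 fails ~~p1.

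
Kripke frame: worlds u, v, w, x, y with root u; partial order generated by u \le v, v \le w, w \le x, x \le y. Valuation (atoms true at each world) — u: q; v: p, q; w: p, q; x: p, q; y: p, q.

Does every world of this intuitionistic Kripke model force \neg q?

No

Not every world: u \nVdash \neg q.
u \nVdash \neg q since u is accessible from u and u \Vdash q.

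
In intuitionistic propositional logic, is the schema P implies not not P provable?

Yes

This is double-negation introduction, which is intuitionistically derivable.
If a world forces P then every accessible world forces P (persistence), so none forces not P; hence not not P.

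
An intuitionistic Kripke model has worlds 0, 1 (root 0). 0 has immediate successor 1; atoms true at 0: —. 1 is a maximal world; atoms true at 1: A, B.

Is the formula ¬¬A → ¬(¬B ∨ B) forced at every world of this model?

No

Not every world: 0 ⊮ ¬¬A → ¬(¬B ∨ B).
0 ⊮ ¬¬A → ¬(¬B ∨ B): already at 0 itself, 0 ⊩ ¬¬A but 0 ⊮ ¬(¬B ∨ B).
0 ⊮ ¬(¬B ∨ B) since 1 is accessible from 0 and 1 ⊩ ¬B ∨ B.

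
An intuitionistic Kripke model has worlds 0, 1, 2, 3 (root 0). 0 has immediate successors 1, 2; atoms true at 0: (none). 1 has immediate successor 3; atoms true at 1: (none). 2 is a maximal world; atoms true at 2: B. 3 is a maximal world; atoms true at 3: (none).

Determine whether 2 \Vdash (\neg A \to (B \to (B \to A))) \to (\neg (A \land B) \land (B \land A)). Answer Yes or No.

Yes

2 \Vdash (\neg A \to (B \to (B \to A))) \to (\neg (A \land B) \land (B \land A)) vacuously: no world accessible from 2 forces the antecedent \neg A \to (B \to (B \to A)).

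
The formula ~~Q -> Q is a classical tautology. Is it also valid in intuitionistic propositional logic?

No

This is double-negation elimination, which is not intuitionistically valid.
A Kripke countermodel: worlds u, v; order generated by u <= v; atoms true at each world — u:{}; v:{Q}.
u ||-/- ~~Q -> Q: already at u itself, u ||- ~~Q but u ||-/- Q.
u lacks atom Q, so u ||-/- Q.
So the root u does not force the formula.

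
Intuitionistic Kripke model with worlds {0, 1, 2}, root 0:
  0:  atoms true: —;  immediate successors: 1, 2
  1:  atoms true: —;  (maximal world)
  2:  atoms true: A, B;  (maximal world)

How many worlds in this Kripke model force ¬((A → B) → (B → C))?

1

0: does not force it — 0 ⊮ ¬((A → B) → (B → C)) since 1 is accessible from 0 and 1 ⊩ (A → B) → (B → C).
1: does not force it — 1 ⊮ ¬((A → B) → (B → C)) since 1 is accessible from 1 and 1 ⊩ (A → B) → (B → C).
2: forces it.
Worlds forcing the formula: {2}.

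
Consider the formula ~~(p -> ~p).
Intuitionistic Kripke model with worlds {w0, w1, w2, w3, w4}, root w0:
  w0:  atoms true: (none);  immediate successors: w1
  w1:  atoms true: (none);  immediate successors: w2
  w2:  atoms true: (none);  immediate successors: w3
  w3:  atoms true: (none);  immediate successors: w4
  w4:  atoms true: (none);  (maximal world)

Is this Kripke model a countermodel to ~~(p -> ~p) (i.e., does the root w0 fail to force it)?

w0 ||- ~~(p -> ~p): no world accessible from w0 forces ~(p -> ~p).
So the root w0 forces ~~(p -> ~p); the model is not a countermodel.

No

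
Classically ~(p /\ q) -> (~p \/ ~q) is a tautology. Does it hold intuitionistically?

This is the constructively invalid direction of De Morgan's law for conjunction, which is not intuitionistically valid.
A Kripke countermodel: worlds 0, 1, 2; order generated by 0 <= 1, 0 <= 2; atoms true at each world — 0:{}; 1:{p}; 2:{q}.
0 ||-/- ~(p /\ q) -> (~p \/ ~q): already at 0 itself, 0 ||- ~(p /\ q) but 0 ||-/- ~p \/ ~q.
0 ||-/- ~p \/ ~q: neither disjunct is forced at 0.
0 ||-/- ~p since 1 is accessible from 0 and 1 ||- p.
So the root 0 does not force the formula.

No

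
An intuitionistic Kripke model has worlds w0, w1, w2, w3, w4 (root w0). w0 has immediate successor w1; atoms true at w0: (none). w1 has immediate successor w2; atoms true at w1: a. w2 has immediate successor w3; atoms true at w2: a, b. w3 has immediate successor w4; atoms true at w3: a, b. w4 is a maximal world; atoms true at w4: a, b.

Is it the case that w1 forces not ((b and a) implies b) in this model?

w1 does not force not ((b and a) implies b) since w1 is accessible from w1 and w1 forces (b and a) implies b.
w1 forces (b and a) implies b: every world accessible from w1 that forces b and a (namely w2, w3, w4) also forces b.

No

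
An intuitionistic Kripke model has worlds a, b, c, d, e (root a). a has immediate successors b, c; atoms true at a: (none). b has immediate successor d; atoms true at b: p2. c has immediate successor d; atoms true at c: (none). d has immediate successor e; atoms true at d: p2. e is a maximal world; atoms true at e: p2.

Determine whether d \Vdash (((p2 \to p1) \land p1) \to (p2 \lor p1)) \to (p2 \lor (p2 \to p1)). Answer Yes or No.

d \Vdash (((p2 \to p1) \land p1) \to (p2 \lor p1)) \to (p2 \lor (p2 \to p1)): every world accessible from d that forces ((p2 \to p1) \land p1) \to (p2 \lor p1) (namely d, e) also forces p2 \lor (p2 \to p1).

Yes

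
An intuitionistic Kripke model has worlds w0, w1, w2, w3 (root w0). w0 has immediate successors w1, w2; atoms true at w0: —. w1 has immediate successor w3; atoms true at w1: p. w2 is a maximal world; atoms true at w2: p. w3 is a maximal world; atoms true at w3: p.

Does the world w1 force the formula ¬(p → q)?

w1 ⊩ ¬(p → q): no world accessible from w1 forces p → q.

Yes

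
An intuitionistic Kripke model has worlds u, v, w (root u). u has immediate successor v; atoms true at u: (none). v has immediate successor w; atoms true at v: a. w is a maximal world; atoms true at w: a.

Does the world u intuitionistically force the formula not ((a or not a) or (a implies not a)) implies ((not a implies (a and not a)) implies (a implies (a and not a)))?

Yes

u forces not ((a or not a) or (a implies not a)) implies ((not a implies (a and not a)) implies (a implies (a and not a))) vacuously: no world accessible from u forces the antecedent not ((a or not a) or (a implies not a)).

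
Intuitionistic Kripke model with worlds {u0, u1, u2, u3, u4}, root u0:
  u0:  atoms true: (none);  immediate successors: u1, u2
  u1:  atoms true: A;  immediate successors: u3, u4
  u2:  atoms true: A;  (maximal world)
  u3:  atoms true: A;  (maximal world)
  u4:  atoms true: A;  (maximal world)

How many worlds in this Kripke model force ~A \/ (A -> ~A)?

u0: does not force it — u0 ||-/- ~A \/ (A -> ~A): neither disjunct is forced at u0.
u1: does not force it — u1 ||-/- ~A \/ (A -> ~A): neither disjunct is forced at u1.
u2: does not force it — u2 ||-/- ~A \/ (A -> ~A): neither disjunct is forced at u2.
u3: does not force it.
u4: does not force it.
Worlds forcing the formula: { }.

0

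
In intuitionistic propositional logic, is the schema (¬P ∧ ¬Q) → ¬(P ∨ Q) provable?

Yes

This is a constructively valid De Morgan direction (conjunction of negations to negated disjunction), which is intuitionistically derivable.
If both ¬P and ¬Q hold at a world, no accessible world forces P or forces Q, so none forces P ∨ Q.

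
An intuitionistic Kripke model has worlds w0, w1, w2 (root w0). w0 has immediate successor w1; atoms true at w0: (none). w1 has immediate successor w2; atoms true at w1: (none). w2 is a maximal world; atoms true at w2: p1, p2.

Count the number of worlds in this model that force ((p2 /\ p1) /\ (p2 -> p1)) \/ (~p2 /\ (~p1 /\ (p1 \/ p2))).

w0: does not force it — w0 ||-/- ((p2 /\ p1) /\ (p2 -> p1)) \/ (~p2 /\ (~p1 /\ (p1 \/ p2))): neither disjunct is forced at w0.
w1: does not force it.
w2: forces it.
Worlds forcing the formula: {w2}.

1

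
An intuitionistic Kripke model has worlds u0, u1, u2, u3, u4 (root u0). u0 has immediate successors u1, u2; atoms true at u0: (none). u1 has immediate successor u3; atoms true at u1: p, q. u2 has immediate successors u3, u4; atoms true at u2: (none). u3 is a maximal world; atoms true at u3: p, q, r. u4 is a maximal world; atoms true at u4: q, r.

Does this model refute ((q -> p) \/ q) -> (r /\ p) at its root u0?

u0 ||-/- ((q -> p) \/ q) -> (r /\ p): at the accessible world u1, u1 ||- (q -> p) \/ q but u1 ||-/- r /\ p.
u1 ||-/- r /\ p since u1 fails r.
So the root u0 does not force ((q -> p) \/ q) -> (r /\ p); the model is a countermodel.

Yes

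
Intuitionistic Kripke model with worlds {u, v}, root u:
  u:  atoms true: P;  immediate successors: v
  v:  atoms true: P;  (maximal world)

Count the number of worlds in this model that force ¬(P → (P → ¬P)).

2

u: forces it.
v: forces it.
Worlds forcing the formula: {u, v}.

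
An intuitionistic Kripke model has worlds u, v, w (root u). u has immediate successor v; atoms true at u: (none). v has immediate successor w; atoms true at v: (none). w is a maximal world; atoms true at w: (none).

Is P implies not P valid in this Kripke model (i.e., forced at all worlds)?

Yes

u forces P implies not P vacuously: no world accessible from u forces the antecedent P.
Since the root u forces P implies not P and forcing is persistent (monotone upward), every world forces it.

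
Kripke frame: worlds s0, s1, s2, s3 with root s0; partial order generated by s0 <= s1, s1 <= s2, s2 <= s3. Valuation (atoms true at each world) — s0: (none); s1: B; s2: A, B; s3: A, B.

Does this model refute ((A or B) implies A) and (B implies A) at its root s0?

Yes

s0 does not force ((A or B) implies A) and (B implies A) since s0 fails (A or B) implies A.
So the root s0 does not force ((A or B) implies A) and (B implies A); the model is a countermodel.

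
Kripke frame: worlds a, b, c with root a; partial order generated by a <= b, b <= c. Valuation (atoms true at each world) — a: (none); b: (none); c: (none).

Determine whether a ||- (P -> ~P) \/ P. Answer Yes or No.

Yes

a ||- (P -> ~P) \/ P via the disjunct P -> ~P.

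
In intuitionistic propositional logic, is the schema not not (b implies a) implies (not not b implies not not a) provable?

Yes

This is the distribution of double negation over implication, which is intuitionistically derivable.
Assume not not (b implies a) and not not b; suppose not a. Then b implies a would give not b (by contraposition), contradicting not not b; so not (b implies a), contradicting not not (b implies a). Hence not not a.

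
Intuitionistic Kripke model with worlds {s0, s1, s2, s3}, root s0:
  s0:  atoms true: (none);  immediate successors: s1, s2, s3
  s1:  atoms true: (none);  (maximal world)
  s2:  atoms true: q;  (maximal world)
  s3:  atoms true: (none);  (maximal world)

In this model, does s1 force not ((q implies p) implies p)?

Yes

s1 forces not ((q implies p) implies p): no world accessible from s1 forces (q implies p) implies p.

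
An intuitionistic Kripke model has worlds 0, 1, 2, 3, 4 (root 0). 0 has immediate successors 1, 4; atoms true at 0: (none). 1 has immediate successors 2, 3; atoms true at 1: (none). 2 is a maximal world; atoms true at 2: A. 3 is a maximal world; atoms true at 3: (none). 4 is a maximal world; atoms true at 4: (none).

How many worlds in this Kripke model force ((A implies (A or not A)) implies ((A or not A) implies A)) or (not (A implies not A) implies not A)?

3

0: does not force it — 0 does not force ((A implies (A or not A)) implies ((A or not A) implies A)) or (not (A implies not A) implies not A): neither disjunct is forced at 0.
1: does not force it — 1 does not force ((A implies (A or not A)) implies ((A or not A) implies A)) or (not (A implies not A) implies not A): neither disjunct is forced at 1.
2: forces it.
3: forces it.
4: forces it.
Worlds forcing the formula: {2, 3, 4}.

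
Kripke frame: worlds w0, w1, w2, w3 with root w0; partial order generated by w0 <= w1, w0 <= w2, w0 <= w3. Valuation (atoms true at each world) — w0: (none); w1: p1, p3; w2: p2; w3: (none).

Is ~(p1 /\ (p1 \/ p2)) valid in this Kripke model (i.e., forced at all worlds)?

No

Not every world: w0 ||-/- ~(p1 /\ (p1 \/ p2)).
w0 ||-/- ~(p1 /\ (p1 \/ p2)) since w1 is accessible from w0 and w1 ||- p1 /\ (p1 \/ p2).
w1 ||- p1 /\ (p1 \/ p2) since w1 forces both conjuncts.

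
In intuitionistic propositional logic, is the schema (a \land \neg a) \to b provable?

This is an instance of ex falso quodlibet, which is intuitionistically derivable.
No world can force both a and \neg a, so the antecedent a \land \neg a is never forced and the implication holds vacuously at every world.

Yes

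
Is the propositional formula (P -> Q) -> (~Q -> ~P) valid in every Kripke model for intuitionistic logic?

Yes

This is the forward direction of contraposition, which is intuitionistically derivable.
Assume P -> Q and ~Q. If P held then Q would follow, contradicting ~Q; so ~P.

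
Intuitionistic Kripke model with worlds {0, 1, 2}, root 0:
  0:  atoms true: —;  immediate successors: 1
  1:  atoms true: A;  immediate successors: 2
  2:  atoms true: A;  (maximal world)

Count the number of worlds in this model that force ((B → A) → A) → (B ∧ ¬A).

0

0: does not force it — 0 ⊮ ((B → A) → A) → (B ∧ ¬A): at the accessible world 1, 1 ⊩ (B → A) → A but 1 ⊮ B ∧ ¬A.
1: does not force it — 1 ⊮ ((B → A) → A) → (B ∧ ¬A): already at 1 itself, 1 ⊩ (B → A) → A but 1 ⊮ B ∧ ¬A.
2: does not force it — 2 ⊮ ((B → A) → A) → (B ∧ ¬A): already at 2 itself, 2 ⊩ (B → A) → A but 2 ⊮ B ∧ ¬A.
Worlds forcing the formula: { }.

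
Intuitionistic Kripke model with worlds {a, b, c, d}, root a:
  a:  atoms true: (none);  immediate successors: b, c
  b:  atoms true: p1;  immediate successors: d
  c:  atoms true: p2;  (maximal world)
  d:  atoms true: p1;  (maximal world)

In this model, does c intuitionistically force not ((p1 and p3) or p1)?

c forces not ((p1 and p3) or p1): no world accessible from c forces (p1 and p3) or p1.

Yes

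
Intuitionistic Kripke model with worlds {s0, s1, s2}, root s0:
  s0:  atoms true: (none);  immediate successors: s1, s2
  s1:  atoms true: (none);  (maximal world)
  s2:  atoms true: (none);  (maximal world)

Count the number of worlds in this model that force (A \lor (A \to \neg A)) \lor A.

3

s0: forces it.
s1: forces it.
s2: forces it.
Worlds forcing the formula: {s0, s1, s2}.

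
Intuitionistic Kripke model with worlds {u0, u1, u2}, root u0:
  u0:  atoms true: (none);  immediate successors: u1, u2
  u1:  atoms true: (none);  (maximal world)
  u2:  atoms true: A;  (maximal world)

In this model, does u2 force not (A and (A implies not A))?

u2 forces not (A and (A implies not A)): no world accessible from u2 forces A and (A implies not A).

Yes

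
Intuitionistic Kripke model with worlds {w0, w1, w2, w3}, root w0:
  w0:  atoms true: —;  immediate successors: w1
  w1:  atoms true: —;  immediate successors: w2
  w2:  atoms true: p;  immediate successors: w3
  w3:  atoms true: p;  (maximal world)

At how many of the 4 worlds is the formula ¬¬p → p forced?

2

w0: does not force it — w0 ⊮ ¬¬p → p: already at w0 itself, w0 ⊩ ¬¬p but w0 ⊮ p.
w1: does not force it.
w2: forces it.
w3: forces it.
Worlds forcing the formula: {w2, w3}.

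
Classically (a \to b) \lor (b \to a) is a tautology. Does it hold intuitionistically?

This is the Gödel–Dummett linearity axiom, which is not intuitionistically valid.
A Kripke countermodel: worlds s0, s1, s2; order generated by s0 \le s1, s0 \le s2; atoms true at each world — s0:{}; s1:{a}; s2:{b}.
s0 \nVdash (a \to b) \lor (b \to a): neither disjunct is forced at s0.
s0 \nVdash a \to b: at the accessible world s1, s1 \Vdash a but s1 \nVdash b.
s1 lacks atom b, so s1 \nVdash b.
So the root s0 does not force the formula.

No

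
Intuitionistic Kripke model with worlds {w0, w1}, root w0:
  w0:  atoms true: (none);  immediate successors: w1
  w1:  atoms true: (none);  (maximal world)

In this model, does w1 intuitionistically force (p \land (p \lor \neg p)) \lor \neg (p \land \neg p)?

w1 \Vdash (p \land (p \lor \neg p)) \lor \neg (p \land \neg p) via the disjunct \neg (p \land \neg p).

Yes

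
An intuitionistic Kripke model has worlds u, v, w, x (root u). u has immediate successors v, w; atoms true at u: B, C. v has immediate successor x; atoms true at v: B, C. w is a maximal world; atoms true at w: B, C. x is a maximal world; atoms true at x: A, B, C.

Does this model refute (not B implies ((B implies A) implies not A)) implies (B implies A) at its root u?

u does not force (not B implies ((B implies A) implies not A)) implies (B implies A): already at u itself, u forces not B implies ((B implies A) implies not A) but u does not force B implies A.
u does not force B implies A: already at u itself, u forces B but u does not force A.
u lacks atom A, so u does not force A.
So the root u does not force (not B implies ((B implies A) implies not A)) implies (B implies A); the model is a countermodel.

Yes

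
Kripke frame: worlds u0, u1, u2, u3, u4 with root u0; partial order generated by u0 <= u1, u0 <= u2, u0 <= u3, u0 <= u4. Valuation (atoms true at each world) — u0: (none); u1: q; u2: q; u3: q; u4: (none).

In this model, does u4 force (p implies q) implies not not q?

u4 does not force (p implies q) implies not not q: already at u4 itself, u4 forces p implies q but u4 does not force not not q.
u4 does not force not not q since u4 is accessible from u4 and u4 forces not q.
u4 forces not q: no world accessible from u4 forces q.

No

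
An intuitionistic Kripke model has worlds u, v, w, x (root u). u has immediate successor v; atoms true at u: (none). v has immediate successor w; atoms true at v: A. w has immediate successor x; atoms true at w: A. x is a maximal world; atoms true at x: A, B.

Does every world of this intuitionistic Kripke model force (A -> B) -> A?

u ||- (A -> B) -> A: every world accessible from u that forces A -> B (namely x) also forces A.
Since the root u forces (A -> B) -> A and forcing is persistent (monotone upward), every world forces it.

Yes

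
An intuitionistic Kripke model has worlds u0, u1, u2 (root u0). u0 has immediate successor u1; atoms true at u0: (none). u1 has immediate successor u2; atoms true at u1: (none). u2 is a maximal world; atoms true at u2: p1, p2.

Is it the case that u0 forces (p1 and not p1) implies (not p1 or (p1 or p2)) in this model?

u0 forces (p1 and not p1) implies (not p1 or (p1 or p2)) vacuously: no world accessible from u0 forces the antecedent p1 and not p1.

Yes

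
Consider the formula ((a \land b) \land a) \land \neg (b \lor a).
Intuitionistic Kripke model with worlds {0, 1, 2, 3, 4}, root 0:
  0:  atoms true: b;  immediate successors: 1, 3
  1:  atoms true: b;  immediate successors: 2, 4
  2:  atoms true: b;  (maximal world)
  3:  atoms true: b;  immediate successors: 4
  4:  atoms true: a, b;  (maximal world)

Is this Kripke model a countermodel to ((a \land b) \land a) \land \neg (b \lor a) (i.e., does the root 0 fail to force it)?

Yes

0 \nVdash ((a \land b) \land a) \land \neg (b \lor a) since 0 fails (a \land b) \land a.
So the root 0 does not force ((a \land b) \land a) \land \neg (b \lor a); the model is a countermodel.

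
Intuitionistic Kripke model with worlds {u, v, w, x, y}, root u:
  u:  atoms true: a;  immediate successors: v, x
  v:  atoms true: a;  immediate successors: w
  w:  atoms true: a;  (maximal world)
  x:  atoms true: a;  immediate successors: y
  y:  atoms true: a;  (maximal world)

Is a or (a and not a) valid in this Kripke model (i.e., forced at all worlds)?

Yes

u forces a or (a and not a) via the disjunct a.
Since the root u forces a or (a and not a) and forcing is persistent (monotone upward), every world forces it.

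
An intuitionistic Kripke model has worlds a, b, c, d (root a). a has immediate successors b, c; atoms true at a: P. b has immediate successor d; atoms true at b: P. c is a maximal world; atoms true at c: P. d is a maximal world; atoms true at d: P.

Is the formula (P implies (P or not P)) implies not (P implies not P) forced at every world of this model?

Yes

a forces (P implies (P or not P)) implies not (P implies not P): every world accessible from a that forces P implies (P or not P) (namely a, b, c, d) also forces not (P implies not P).
Since the root a forces (P implies (P or not P)) implies not (P implies not P) and forcing is persistent (monotone upward), every world forces it.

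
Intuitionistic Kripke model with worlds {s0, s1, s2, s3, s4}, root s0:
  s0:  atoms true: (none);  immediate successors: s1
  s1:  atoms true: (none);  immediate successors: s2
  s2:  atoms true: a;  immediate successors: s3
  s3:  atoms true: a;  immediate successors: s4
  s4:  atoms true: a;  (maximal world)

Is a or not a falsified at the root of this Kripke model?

Yes

s0 does not force a or not a: neither disjunct is forced at s0.
s0 lacks atom a, so s0 does not force a.
So the root s0 does not force a or not a; the model is a countermodel.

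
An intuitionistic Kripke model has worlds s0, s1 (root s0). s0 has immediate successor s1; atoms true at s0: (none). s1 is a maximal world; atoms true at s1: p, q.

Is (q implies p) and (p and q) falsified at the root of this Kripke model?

s0 does not force (q implies p) and (p and q) since s0 fails p and q.
So the root s0 does not force (q implies p) and (p and q); the model is a countermodel.

Yes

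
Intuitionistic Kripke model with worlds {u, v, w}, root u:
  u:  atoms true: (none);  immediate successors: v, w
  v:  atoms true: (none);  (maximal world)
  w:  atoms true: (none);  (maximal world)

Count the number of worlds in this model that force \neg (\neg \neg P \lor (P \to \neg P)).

0

u: does not force it — u \nVdash \neg (\neg \neg P \lor (P \to \neg P)) since u is accessible from u and u \Vdash \neg \neg P \lor (P \to \neg P).
v: does not force it — v \nVdash \neg (\neg \neg P \lor (P \to \neg P)) since v is accessible from v and v \Vdash \neg \neg P \lor (P \to \neg P).
w: does not force it.
Worlds forcing the formula: { }.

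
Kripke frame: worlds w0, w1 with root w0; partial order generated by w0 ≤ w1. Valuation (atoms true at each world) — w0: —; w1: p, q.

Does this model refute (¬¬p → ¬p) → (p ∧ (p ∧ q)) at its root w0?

No

w0 ⊩ (¬¬p → ¬p) → (p ∧ (p ∧ q)) vacuously: no world accessible from w0 forces the antecedent ¬¬p → ¬p.
So the root w0 forces (¬¬p → ¬p) → (p ∧ (p ∧ q)); the model is not a countermodel.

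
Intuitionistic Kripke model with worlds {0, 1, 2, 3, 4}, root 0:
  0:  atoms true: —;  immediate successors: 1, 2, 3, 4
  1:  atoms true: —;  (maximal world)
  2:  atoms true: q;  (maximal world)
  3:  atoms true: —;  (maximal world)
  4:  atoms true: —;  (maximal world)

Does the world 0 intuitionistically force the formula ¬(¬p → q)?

No

0 ⊮ ¬(¬p → q) since 2 is accessible from 0 and 2 ⊩ ¬p → q.
2 ⊩ ¬p → q: every world accessible from 2 that forces ¬p (namely 2) also forces q.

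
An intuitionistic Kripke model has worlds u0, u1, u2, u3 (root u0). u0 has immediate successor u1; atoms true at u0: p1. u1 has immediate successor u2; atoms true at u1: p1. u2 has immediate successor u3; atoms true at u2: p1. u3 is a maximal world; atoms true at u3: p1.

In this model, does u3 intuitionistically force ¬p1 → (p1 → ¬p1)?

Yes

u3 ⊩ ¬p1 → (p1 → ¬p1) vacuously: no world accessible from u3 forces the antecedent ¬p1.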